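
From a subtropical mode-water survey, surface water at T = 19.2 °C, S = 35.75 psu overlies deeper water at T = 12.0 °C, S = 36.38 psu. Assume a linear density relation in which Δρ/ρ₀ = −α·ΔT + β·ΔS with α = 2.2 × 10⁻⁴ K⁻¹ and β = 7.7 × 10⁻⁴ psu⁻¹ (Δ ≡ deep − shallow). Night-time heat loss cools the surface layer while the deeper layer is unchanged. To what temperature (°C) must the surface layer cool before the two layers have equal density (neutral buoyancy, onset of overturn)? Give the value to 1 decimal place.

Neutral buoyancy requires Δρ = 0, i.e. −α(T_deep − T_surf′) + β(S_deep − S_surf) = 0.
T_surf′ = T_deep − (β/α)·ΔS = 12.0 − (7.7 × 10⁻⁴/2.2 × 10⁻⁴)·(+0.63) = 9.795 °C.
Cooling required: 19.2 − (9.795) = 9.405 °C.

9.8 °C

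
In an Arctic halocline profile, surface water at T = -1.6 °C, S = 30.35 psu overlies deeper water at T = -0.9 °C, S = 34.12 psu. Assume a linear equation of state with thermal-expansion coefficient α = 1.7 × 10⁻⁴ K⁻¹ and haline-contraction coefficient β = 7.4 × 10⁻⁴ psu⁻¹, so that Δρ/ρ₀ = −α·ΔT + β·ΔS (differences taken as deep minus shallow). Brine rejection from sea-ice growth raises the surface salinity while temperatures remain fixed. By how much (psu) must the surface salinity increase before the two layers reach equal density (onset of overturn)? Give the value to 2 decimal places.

3.61 psu

Neutral buoyancy requires −α(T_deep − T_surf) + β(S_deep − S_surf′) = 0.
S_surf′ = S_deep − (α/β)·ΔT = 34.12 − (1.7 × 10⁻⁴/7.4 × 10⁻⁴)·(+0.7) = 33.9592 psu.
Increase required: 33.9592 − 30.35 = 3.6092 psu.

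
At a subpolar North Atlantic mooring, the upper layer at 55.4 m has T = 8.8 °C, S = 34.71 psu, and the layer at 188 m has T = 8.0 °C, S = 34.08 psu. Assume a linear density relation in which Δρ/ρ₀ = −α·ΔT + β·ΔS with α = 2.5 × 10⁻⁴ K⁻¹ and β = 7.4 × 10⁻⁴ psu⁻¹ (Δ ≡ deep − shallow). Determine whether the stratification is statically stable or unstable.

ΔT = 8.0 − 8.8 = -0.8 K and ΔS = 34.08 − 34.71 = -0.63 psu (deep − shallow).
−αΔT = 2.00 × 10⁻⁴; βΔS = -4.662 × 10⁻⁴; sum Δρ/ρ₀ = -2.662 × 10⁻⁴.
Δρ/ρ₀ < 0, so Δρ < 0: deeper water is lighter → statically unstable; the column would overturn.

unstable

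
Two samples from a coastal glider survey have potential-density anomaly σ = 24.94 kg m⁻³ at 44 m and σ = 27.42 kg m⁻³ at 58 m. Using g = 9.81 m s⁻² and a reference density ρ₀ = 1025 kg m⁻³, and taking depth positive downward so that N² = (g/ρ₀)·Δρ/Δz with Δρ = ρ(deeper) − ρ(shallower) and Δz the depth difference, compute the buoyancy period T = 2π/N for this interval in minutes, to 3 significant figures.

2.54 min

Δρ = 1027.42 − 1024.94 = 2.48 kg m⁻³ over Δz = 58 − 44 = 14 m.
N² = (9.81/1025) × (2.48/14) = 1.6954 × 10⁻³ s⁻².
N = √(1.6954 × 10⁻³) = 0.041175 rad s⁻¹, so T = 2π/N = 152.60 s = 2.5433 min ≈ 2.54 min.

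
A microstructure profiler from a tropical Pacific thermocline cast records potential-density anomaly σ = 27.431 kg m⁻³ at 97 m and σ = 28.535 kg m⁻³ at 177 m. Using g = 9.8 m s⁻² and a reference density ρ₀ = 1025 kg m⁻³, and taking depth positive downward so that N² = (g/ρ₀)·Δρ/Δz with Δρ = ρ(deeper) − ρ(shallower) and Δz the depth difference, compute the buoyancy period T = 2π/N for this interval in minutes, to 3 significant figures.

Δρ = 1028.535 − 1027.431 = 1.104 kg m⁻³ over Δz = 177 − 97 = 80 m.
N² = (9.8/1025) × (1.104/80) = 1.3194 × 10⁻⁴ s⁻².
N = √(1.3194 × 10⁻⁴) = 0.011487 rad s⁻¹, so T = 2π/N = 546.98 s = 9.1163 min ≈ 9.12 min.
A positive N² confirms static stability across the interval.

9.12 min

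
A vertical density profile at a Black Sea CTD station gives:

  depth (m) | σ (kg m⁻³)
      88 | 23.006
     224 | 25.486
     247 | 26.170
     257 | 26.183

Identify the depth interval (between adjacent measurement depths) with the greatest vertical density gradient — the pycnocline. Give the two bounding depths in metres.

Compute the density gradient over each adjacent pair:
  88–224 m: Δρ/Δz = 2.480/136 = 0.018 kg m⁻⁴
  224–247 m: Δρ/Δz = 0.684/23 = 0.030 kg m⁻⁴
  247–257 m: Δρ/Δz = 0.013/10 = 1.3 × 10⁻³ kg m⁻⁴
The largest gradient is in the 224–247 m interval — the pycnocline.

224–247 m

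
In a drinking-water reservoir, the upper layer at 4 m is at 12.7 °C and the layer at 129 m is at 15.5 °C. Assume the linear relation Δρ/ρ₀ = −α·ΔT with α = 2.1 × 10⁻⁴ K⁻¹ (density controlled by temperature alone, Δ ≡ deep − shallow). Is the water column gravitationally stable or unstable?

unstable

ΔT = 15.5 − 12.7 = +2.8 K, so Δρ/ρ₀ = −αΔT = -5.88 × 10⁻⁴.
Δρ/ρ₀ < 0, so Δρ < 0: deeper water is lighter → statically unstable; the column would overturn.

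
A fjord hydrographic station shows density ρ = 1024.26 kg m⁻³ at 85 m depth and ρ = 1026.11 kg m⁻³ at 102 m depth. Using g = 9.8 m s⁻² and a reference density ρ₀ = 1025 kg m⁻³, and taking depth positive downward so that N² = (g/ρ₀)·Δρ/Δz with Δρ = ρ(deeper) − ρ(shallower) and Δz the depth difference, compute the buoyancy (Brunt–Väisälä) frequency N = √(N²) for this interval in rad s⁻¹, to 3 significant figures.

0.0323 rad s⁻¹

Δρ = 1026.11 − 1024.26 = 1.85 kg m⁻³ over Δz = 102 − 85 = 17 m.
N² = (9.8/1025) × (1.85/17) = 1.0405 × 10⁻³ s⁻².
N = √(1.0405 × 10⁻³) = 0.032257 rad s⁻¹ ≈ 0.0323 rad s⁻¹.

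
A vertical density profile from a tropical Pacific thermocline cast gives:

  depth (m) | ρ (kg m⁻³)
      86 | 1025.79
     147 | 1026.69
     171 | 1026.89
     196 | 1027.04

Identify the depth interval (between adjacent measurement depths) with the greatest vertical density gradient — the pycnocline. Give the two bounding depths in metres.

86–147 m

Compute the density gradient over each adjacent pair:
  86–147 m: Δρ/Δz = 0.90/61 = 0.015 kg m⁻⁴
  147–171 m: Δρ/Δz = 0.20/24 = 8.3 × 10⁻³ kg m⁻⁴
  171–196 m: Δρ/Δz = 0.15/25 = 6.0 × 10⁻³ kg m⁻⁴
The largest gradient is in the 86–147 m interval — the pycnocline.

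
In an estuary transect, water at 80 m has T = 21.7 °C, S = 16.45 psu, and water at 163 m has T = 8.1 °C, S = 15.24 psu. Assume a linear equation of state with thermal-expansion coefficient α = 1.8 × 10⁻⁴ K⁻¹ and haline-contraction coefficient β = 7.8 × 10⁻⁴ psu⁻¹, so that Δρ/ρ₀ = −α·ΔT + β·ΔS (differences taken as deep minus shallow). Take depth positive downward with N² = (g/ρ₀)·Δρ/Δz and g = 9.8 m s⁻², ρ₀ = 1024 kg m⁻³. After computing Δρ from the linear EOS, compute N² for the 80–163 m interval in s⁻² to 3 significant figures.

1.78 × 10⁻⁴ s⁻²

ΔT = -13.6 K, ΔS = -1.21 psu (deep − shallow).
Δρ/ρ₀ = −αΔT + βΔS = 2.448 × 10⁻³ − 9.438 × 10⁻⁴ = 1.5042 × 10⁻³, so Δρ ≈ 1.540 kg m⁻³.
N² = (g/ρ₀)·Δρ/Δz = g·(Δρ/ρ₀)/Δz = 9.8 × 1.5042 × 10⁻³ / 83 = 1.7760 × 10⁻⁴ s⁻² ≈ 1.78 × 10⁻⁴ s⁻².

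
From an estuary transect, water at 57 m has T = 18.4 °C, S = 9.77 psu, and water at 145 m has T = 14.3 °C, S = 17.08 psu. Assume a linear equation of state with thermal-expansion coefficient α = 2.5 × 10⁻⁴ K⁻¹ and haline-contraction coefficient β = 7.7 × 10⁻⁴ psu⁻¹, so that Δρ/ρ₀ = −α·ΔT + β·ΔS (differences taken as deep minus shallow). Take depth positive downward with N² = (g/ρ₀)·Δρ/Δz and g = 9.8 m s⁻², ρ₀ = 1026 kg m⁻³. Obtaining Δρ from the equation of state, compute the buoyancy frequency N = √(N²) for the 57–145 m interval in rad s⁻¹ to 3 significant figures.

ΔT = -4.1 K, ΔS = +7.31 psu (deep − shallow).
Δρ/ρ₀ = −αΔT + βΔS = 1.025 × 10⁻³ + 5.6287 × 10⁻³ = 6.6537 × 10⁻³, so Δρ ≈ 6.827 kg m⁻³.
N² = (g/ρ₀)·Δρ/Δz = g·(Δρ/ρ₀)/Δz = 9.8 × 6.6537 × 10⁻³ / 88 = 7.4098 × 10⁻⁴ s⁻².
N = √(7.4098 × 10⁻⁴) = 0.027221 rad s⁻¹ ≈ 0.0272 rad s⁻¹.

0.0272 rad s⁻¹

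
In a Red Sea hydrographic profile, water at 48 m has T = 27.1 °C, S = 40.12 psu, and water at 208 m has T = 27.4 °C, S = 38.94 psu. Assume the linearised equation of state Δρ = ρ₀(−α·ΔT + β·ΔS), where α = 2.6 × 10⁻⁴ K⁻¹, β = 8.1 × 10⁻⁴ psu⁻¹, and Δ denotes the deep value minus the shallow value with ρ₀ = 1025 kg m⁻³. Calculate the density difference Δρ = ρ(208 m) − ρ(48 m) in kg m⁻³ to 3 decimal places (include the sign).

ΔT = +0.3 K, ΔS = -1.18 psu (deep − shallow).
Δρ/ρ₀ = −(2.6 × 10⁻⁴)(+0.3) + (8.1 × 10⁻⁴)(-1.18) = -1.0338 × 10⁻³.
Δρ = 1025 × (-1.0338 × 10⁻³) = -1.060 kg m⁻³.
Negative Δρ: lighter below, statically unstable.

-1.060 kg m⁻³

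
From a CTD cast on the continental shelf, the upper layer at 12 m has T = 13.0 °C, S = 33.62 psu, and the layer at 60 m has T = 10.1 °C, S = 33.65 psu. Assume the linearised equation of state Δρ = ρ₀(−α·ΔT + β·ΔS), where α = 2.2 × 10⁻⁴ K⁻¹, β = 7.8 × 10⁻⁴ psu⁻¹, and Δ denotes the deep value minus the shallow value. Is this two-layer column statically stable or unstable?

ΔT = 10.1 − 13.0 = -2.9 K and ΔS = 33.65 − 33.62 = +0.03 psu (deep − shallow).
−αΔT = 6.38 × 10⁻⁴; βΔS = 2.34 × 10⁻⁵; sum Δρ/ρ₀ = 6.614 × 10⁻⁴.
Δρ/ρ₀ > 0, so Δρ > 0: deeper water is denser → statically stable.

stable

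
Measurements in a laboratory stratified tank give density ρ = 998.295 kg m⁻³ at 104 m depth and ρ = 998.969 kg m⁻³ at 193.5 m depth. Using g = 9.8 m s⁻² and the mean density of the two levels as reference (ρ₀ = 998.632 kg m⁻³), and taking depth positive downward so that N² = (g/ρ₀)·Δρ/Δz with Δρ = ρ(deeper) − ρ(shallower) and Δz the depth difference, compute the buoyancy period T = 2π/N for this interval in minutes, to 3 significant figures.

12.2 min

Δρ = 998.969 − 998.295 = 0.674 kg m⁻³ over Δz = 193.5 − 104 = 89.5 m.
N² = (9.8/998.632) × (0.674/89.5) = 7.3902 × 10⁻⁵ s⁻².
N = √(7.3902 × 10⁻⁵) = 8.5966 × 10⁻³ rad s⁻¹, so T = 2π/N = 730.89 s = 12.181 min ≈ 12.2 min.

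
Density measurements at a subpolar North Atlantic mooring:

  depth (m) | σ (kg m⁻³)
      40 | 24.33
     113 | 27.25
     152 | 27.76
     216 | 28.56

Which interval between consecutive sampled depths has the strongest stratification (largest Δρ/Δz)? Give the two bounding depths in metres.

40–113 m

Compute the density gradient over each adjacent pair:
  40–113 m: Δρ/Δz = 2.92/73 = 0.040 kg m⁻⁴
  113–152 m: Δρ/Δz = 0.51/39 = 0.013 kg m⁻⁴
  152–216 m: Δρ/Δz = 0.80/64 = 0.013 kg m⁻⁴
The largest gradient is in the 40–113 m interval — the pycnocline.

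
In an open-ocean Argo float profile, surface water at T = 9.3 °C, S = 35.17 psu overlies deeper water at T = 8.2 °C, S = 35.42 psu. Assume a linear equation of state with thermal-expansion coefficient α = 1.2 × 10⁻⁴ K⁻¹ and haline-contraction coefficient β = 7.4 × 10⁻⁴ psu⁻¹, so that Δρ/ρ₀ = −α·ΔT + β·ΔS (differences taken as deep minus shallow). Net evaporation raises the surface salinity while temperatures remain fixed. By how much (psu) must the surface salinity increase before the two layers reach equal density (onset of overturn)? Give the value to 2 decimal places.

Neutral buoyancy requires −α(T_deep − T_surf) + β(S_deep − S_surf′) = 0.
S_surf′ = S_deep − (α/β)·ΔT = 35.42 − (1.2 × 10⁻⁴/7.4 × 10⁻⁴)·(-1.1) = 35.5984 psu.
Increase required: 35.5984 − 35.17 = 0.4284 psu.

0.43 psu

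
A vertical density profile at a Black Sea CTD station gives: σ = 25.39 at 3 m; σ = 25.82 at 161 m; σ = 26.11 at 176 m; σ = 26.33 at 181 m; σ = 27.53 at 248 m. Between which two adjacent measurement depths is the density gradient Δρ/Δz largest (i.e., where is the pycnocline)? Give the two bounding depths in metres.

Compute the density gradient over each adjacent pair:
  3–161 m: Δρ/Δz = 0.43/158 = 2.7 × 10⁻³ kg m⁻⁴
  161–176 m: Δρ/Δz = 0.29/15 = 0.019 kg m⁻⁴
  176–181 m: Δρ/Δz = 0.22/5 = 0.044 kg m⁻⁴
  181–248 m: Δρ/Δz = 1.20/67 = 0.018 kg m⁻⁴
The largest gradient is in the 176–181 m interval — the pycnocline.

176–181 m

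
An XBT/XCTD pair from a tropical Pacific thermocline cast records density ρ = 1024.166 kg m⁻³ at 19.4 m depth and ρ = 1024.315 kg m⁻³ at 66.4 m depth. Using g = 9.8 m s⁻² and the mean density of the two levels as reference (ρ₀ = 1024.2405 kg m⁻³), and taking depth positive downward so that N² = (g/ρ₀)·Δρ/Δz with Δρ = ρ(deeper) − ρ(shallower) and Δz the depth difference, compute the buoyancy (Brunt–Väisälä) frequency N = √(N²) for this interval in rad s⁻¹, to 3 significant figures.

Δρ = 1024.315 − 1024.166 = 0.149 kg m⁻³ over Δz = 66.4 − 19.4 = 47 m.
N² = (9.8/1024.2405) × (0.149/47) = 3.0333 × 10⁻⁵ s⁻².
N = √(3.0333 × 10⁻⁵) = 5.5075 × 10⁻³ rad s⁻¹ ≈ 5.51 × 10⁻³ rad s⁻¹.

5.51 × 10⁻³ rad s⁻¹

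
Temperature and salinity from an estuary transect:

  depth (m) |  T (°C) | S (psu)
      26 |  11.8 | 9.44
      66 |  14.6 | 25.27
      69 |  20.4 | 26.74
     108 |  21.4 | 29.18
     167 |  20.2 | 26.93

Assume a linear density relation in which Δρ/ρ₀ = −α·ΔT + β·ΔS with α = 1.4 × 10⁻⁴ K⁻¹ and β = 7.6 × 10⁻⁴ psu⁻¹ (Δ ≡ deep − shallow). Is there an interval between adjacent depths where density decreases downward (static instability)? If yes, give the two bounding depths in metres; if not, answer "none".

Evaluate Δρ/ρ₀ = −αΔT + βΔS across each adjacent pair:
  26–66 m: −αΔT+βΔS = −(1.4 × 10⁻⁴)(+2.8)+(7.6 × 10⁻⁴)(+15.83) = 0.012 → stable
  66–69 m: −αΔT+βΔS = −(1.4 × 10⁻⁴)(+5.8)+(7.6 × 10⁻⁴)(+1.47) = 3.1 × 10⁻⁴ → stable
  69–108 m: −αΔT+βΔS = −(1.4 × 10⁻⁴)(+1.0)+(7.6 × 10⁻⁴)(+2.44) = 1.7 × 10⁻³ → stable
  108–167 m: −αΔT+βΔS = −(1.4 × 10⁻⁴)(-1.2)+(7.6 × 10⁻⁴)(-2.25) = -1.5 × 10⁻³ → UNSTABLE
The 108–167 m interval has Δρ < 0: lighter water underlies denser water.

108–167 m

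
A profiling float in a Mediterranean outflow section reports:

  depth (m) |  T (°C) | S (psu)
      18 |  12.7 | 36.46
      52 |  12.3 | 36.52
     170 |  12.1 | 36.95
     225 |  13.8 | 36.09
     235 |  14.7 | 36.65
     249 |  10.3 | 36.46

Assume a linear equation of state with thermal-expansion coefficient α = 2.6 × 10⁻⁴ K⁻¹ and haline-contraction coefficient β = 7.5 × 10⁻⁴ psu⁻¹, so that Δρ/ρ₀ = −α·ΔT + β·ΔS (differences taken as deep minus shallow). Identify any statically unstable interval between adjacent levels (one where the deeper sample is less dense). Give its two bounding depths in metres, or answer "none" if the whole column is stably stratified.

170–225 m

Evaluate Δρ/ρ₀ = −αΔT + βΔS across each adjacent pair:
  18–52 m: −αΔT+βΔS = −(2.6 × 10⁻⁴)(-0.4)+(7.5 × 10⁻⁴)(+0.06) = 1.5 × 10⁻⁴ → stable
  52–170 m: −αΔT+βΔS = −(2.6 × 10⁻⁴)(-0.2)+(7.5 × 10⁻⁴)(+0.43) = 3.7 × 10⁻⁴ → stable
  170–225 m: −αΔT+βΔS = −(2.6 × 10⁻⁴)(+1.7)+(7.5 × 10⁻⁴)(-0.86) = -1.1 × 10⁻³ → UNSTABLE
  225–235 m: −αΔT+βΔS = −(2.6 × 10⁻⁴)(+0.9)+(7.5 × 10⁻⁴)(+0.56) = 1.9 × 10⁻⁴ → stable
  235–249 m: −αΔT+βΔS = −(2.6 × 10⁻⁴)(-4.4)+(7.5 × 10⁻⁴)(-0.19) = 1.0 × 10⁻³ → stable
The 170–225 m interval has Δρ < 0: lighter water underlies denser water.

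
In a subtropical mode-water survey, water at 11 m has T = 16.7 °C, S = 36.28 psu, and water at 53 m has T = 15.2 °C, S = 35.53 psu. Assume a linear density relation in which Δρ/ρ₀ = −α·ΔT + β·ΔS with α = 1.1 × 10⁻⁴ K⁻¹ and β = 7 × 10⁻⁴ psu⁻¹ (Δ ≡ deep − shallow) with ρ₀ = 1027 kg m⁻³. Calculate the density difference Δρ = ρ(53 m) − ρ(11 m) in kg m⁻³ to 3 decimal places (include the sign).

ΔT = -1.5 K, ΔS = -0.75 psu (deep − shallow).
Δρ/ρ₀ = −(1.1 × 10⁻⁴)(-1.5) + (7 × 10⁻⁴)(-0.75) = -3.60 × 10⁻⁴.
Δρ = 1027 × (-3.60 × 10⁻⁴) = -0.370 kg m⁻³.
Negative Δρ: lighter below, statically unstable.

-0.370 kg m⁻³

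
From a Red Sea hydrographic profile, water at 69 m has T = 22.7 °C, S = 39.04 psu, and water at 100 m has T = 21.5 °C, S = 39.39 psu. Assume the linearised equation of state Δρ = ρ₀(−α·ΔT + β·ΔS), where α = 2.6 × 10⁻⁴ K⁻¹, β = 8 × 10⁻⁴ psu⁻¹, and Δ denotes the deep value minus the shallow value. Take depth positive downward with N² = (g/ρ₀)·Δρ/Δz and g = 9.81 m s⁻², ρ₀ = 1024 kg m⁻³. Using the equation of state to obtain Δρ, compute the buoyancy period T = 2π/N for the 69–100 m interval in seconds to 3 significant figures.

ΔT = -1.2 K, ΔS = +0.35 psu (deep − shallow).
Δρ/ρ₀ = −αΔT + βΔS = 3.12 × 10⁻⁴ + 2.80 × 10⁻⁴ = 5.92 × 10⁻⁴, so Δρ ≈ 0.6062 kg m⁻³.
N² = (g/ρ₀)·Δρ/Δz = g·(Δρ/ρ₀)/Δz = 9.81 × 5.92 × 10⁻⁴ / 31 = 1.8734 × 10⁻⁴ s⁻².
N = √(1.8734 × 10⁻⁴) = 0.013687 rad s⁻¹ → T = 2π/N = 459.06 s ≈ 459 s.

459 s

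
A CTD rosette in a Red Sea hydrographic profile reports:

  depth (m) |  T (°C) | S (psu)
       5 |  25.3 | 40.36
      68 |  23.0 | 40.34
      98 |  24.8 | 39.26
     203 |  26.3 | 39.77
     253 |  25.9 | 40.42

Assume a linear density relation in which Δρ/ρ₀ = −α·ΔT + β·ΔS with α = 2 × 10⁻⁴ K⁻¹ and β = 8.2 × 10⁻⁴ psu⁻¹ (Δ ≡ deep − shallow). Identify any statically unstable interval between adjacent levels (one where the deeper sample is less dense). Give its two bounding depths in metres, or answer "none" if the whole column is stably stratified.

Evaluate Δρ/ρ₀ = −αΔT + βΔS across each adjacent pair:
  5–68 m: −αΔT+βΔS = −(2 × 10⁻⁴)(-2.3)+(8.2 × 10⁻⁴)(-0.02) = 4.4 × 10⁻⁴ → stable
  68–98 m: −αΔT+βΔS = −(2 × 10⁻⁴)(+1.8)+(8.2 × 10⁻⁴)(-1.08) = -1.2 × 10⁻³ → UNSTABLE
  98–203 m: −αΔT+βΔS = −(2 × 10⁻⁴)(+1.5)+(8.2 × 10⁻⁴)(+0.51) = 1.2 × 10⁻⁴ → stable
  203–253 m: −αΔT+βΔS = −(2 × 10⁻⁴)(-0.4)+(8.2 × 10⁻⁴)(+0.65) = 6.1 × 10⁻⁴ → stable
The 68–98 m interval has Δρ < 0: lighter water underlies denser water.

68–98 m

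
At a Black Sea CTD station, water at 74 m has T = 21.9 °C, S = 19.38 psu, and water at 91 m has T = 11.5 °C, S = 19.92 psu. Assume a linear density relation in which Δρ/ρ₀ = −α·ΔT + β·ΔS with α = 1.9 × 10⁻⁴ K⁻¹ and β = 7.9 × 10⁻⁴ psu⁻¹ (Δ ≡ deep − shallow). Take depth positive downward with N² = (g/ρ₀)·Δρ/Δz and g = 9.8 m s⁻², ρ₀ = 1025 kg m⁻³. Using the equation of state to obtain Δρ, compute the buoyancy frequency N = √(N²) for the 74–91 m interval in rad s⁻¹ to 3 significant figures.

ΔT = -10.4 K, ΔS = +0.54 psu (deep − shallow).
Δρ/ρ₀ = −αΔT + βΔS = 1.976 × 10⁻³ + 4.266 × 10⁻⁴ = 2.4026 × 10⁻³, so Δρ ≈ 2.463 kg m⁻³.
N² = (g/ρ₀)·Δρ/Δz = g·(Δρ/ρ₀)/Δz = 9.8 × 2.4026 × 10⁻³ / 17 = 1.3850 × 10⁻³ s⁻².
N = √(1.3850 × 10⁻³) = 0.037216 rad s⁻¹ ≈ 0.0372 rad s⁻¹.

0.0372 rad s⁻¹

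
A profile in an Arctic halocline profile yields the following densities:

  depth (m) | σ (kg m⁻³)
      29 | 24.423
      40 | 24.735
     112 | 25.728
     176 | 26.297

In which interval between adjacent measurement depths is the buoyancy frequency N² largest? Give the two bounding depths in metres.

29–40 m

Compute the density gradient over each adjacent pair:
  29–40 m: Δρ/Δz = 0.312/11 = 0.028 kg m⁻⁴
  40–112 m: Δρ/Δz = 0.993/72 = 0.014 kg m⁻⁴
  112–176 m: Δρ/Δz = 0.569/64 = 8.9 × 10⁻³ kg m⁻⁴
The largest gradient is in the 29–40 m interval — the pycnocline.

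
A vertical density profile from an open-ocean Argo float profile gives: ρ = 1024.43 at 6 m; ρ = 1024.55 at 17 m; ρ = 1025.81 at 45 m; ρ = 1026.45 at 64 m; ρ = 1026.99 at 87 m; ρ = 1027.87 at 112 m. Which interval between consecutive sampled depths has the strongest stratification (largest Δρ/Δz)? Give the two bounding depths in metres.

17–45 m

Compute the density gradient over each adjacent pair:
  6–17 m: Δρ/Δz = 0.12/11 = 0.011 kg m⁻⁴
  17–45 m: Δρ/Δz = 1.26/28 = 0.045 kg m⁻⁴
  45–64 m: Δρ/Δz = 0.64/19 = 0.034 kg m⁻⁴
  64–87 m: Δρ/Δz = 0.54/23 = 0.023 kg m⁻⁴
  87–112 m: Δρ/Δz = 0.88/25 = 0.035 kg m⁻⁴
The largest gradient is in the 17–45 m interval — the pycnocline.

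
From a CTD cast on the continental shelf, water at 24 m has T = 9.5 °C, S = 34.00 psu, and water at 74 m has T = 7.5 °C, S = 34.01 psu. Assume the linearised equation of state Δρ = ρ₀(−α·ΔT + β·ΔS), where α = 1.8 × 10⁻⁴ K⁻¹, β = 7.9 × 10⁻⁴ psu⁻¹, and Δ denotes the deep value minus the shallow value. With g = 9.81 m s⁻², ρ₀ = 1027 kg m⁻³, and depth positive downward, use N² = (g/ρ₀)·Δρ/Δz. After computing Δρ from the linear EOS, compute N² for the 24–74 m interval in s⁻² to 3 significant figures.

7.22 × 10⁻⁵ s⁻²

ΔT = -2.0 K, ΔS = +0.01 psu (deep − shallow).
Δρ/ρ₀ = −αΔT + βΔS = 3.60 × 10⁻⁴ + 7.90 × 10⁻⁶ = 3.679 × 10⁻⁴, so Δρ ≈ 0.3778 kg m⁻³.
N² = (g/ρ₀)·Δρ/Δz = g·(Δρ/ρ₀)/Δz = 9.81 × 3.679 × 10⁻⁴ / 50 = 7.2182 × 10⁻⁵ s⁻² ≈ 7.22 × 10⁻⁵ s⁻².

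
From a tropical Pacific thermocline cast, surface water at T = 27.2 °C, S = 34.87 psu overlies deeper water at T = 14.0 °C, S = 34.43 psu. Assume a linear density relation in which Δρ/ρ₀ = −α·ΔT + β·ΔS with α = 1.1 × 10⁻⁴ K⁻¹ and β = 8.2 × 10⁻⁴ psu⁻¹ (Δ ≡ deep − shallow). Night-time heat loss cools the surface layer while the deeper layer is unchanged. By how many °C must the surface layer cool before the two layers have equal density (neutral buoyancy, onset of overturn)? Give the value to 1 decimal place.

9.9 °C

Neutral buoyancy requires Δρ = 0, i.e. −α(T_deep − T_surf′) + β(S_deep − S_surf) = 0.
T_surf′ = T_deep − (β/α)·ΔS = 14.0 − (8.2 × 10⁻⁴/1.1 × 10⁻⁴)·(-0.44) = 17.280 °C.
Cooling required: 27.2 − (17.280) = 9.920 °C.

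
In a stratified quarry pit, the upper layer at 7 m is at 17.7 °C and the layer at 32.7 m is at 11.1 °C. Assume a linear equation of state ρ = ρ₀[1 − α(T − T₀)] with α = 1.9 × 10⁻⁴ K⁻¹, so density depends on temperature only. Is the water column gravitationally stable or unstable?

ΔT = 11.1 − 17.7 = -6.6 K, so Δρ/ρ₀ = −αΔT = 1.254 × 10⁻³.
Δρ/ρ₀ > 0, so Δρ > 0: deeper water is denser → statically stable.

stable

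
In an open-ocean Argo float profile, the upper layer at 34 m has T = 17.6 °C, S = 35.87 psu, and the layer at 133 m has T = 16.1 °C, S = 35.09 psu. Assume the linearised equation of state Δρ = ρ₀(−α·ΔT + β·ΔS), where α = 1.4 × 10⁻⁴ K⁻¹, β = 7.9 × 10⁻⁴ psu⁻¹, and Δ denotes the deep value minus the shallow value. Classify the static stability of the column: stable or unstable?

ΔT = 16.1 − 17.6 = -1.5 K and ΔS = 35.09 − 35.87 = -0.78 psu (deep − shallow).
−αΔT = 2.10 × 10⁻⁴; βΔS = -6.162 × 10⁻⁴; sum Δρ/ρ₀ = -4.062 × 10⁻⁴.
Δρ/ρ₀ < 0, so Δρ < 0: deeper water is lighter → statically unstable; the column would overturn.

unstable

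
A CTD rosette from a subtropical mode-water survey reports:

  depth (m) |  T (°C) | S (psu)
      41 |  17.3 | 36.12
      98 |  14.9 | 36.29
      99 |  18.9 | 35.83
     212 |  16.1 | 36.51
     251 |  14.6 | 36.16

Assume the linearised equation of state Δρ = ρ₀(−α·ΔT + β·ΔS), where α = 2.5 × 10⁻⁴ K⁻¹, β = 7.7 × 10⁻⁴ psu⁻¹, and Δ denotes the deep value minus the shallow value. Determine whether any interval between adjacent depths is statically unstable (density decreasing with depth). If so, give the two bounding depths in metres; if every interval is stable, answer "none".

98–99 m

Evaluate Δρ/ρ₀ = −αΔT + βΔS across each adjacent pair:
  41–98 m: −αΔT+βΔS = −(2.5 × 10⁻⁴)(-2.4)+(7.7 × 10⁻⁴)(+0.17) = 7.3 × 10⁻⁴ → stable
  98–99 m: −αΔT+βΔS = −(2.5 × 10⁻⁴)(+4.0)+(7.7 × 10⁻⁴)(-0.46) = -1.4 × 10⁻³ → UNSTABLE
  99–212 m: −αΔT+βΔS = −(2.5 × 10⁻⁴)(-2.8)+(7.7 × 10⁻⁴)(+0.68) = 1.2 × 10⁻³ → stable
  212–251 m: −αΔT+βΔS = −(2.5 × 10⁻⁴)(-1.5)+(7.7 × 10⁻⁴)(-0.35) = 1.1 × 10⁻⁴ → stable
The 98–99 m interval has Δρ < 0: lighter water underlies denser water.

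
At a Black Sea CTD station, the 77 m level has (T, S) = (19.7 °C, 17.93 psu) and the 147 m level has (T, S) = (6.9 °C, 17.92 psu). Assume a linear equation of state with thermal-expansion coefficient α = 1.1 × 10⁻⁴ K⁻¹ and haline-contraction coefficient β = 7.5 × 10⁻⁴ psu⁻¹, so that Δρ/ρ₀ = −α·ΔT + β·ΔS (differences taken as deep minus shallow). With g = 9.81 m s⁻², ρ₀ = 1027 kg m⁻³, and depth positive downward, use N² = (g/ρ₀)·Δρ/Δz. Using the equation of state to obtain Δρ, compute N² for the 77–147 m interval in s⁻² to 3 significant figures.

1.96 × 10⁻⁴ s⁻²

ΔT = -12.8 K, ΔS = -0.01 psu (deep − shallow).
Δρ/ρ₀ = −αΔT + βΔS = 1.408 × 10⁻³ − 7.50 × 10⁻⁶ = 1.4005 × 10⁻³, so Δρ ≈ 1.438 kg m⁻³.
N² = (g/ρ₀)·Δρ/Δz = g·(Δρ/ρ₀)/Δz = 9.81 × 1.4005 × 10⁻³ / 70 = 1.9627 × 10⁻⁴ s⁻² ≈ 1.96 × 10⁻⁴ s⁻².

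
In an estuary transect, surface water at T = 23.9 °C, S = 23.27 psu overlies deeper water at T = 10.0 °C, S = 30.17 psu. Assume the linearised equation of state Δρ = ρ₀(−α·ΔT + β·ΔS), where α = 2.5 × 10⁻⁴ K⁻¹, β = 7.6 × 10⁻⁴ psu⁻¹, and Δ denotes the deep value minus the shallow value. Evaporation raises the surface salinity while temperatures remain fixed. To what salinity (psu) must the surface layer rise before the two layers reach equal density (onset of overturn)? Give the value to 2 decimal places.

Neutral buoyancy requires −α(T_deep − T_surf) + β(S_deep − S_surf′) = 0.
S_surf′ = S_deep − (α/β)·ΔT = 30.17 − (2.5 × 10⁻⁴/7.6 × 10⁻⁴)·(-13.9) = 34.7424 psu.
Increase required: 34.7424 − 23.27 = 11.4724 psu.

34.74 psu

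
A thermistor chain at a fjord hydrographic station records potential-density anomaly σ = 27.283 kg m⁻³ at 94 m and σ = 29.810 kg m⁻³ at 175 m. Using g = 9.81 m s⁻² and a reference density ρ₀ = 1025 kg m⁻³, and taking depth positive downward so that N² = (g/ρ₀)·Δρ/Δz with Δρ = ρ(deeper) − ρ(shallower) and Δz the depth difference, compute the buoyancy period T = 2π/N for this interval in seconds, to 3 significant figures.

364 s

Δρ = 1029.810 − 1027.283 = 2.527 kg m⁻³ over Δz = 175 − 94 = 81 m.
N² = (9.81/1025) × (2.527/81) = 2.9858 × 10⁻⁴ s⁻².
N = √(2.9858 × 10⁻⁴) = 0.017279 rad s⁻¹, so T = 2π/N = 363.63 s ≈ 364 s.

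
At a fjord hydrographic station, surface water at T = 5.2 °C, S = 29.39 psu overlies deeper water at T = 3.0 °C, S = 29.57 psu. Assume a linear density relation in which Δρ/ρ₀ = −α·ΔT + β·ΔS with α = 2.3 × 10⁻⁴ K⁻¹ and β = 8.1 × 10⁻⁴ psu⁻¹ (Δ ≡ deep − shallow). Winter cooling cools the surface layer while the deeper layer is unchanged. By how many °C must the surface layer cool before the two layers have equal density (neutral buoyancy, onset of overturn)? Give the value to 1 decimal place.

Neutral buoyancy requires Δρ = 0, i.e. −α(T_deep − T_surf′) + β(S_deep − S_surf) = 0.
T_surf′ = T_deep − (β/α)·ΔS = 3.0 − (8.1 × 10⁻⁴/2.3 × 10⁻⁴)·(+0.18) = 2.366 °C.
Cooling required: 5.2 − (2.366) = 2.834 °C.

2.8 °C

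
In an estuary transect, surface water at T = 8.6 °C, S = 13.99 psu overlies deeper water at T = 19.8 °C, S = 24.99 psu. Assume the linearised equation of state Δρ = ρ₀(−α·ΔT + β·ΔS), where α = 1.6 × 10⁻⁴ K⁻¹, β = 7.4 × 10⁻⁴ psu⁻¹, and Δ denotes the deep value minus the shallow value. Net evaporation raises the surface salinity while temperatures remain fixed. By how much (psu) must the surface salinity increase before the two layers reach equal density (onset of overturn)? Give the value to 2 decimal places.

Neutral buoyancy requires −α(T_deep − T_surf) + β(S_deep − S_surf′) = 0.
S_surf′ = S_deep − (α/β)·ΔT = 24.99 − (1.6 × 10⁻⁴/7.4 × 10⁻⁴)·(+11.2) = 22.5684 psu.
Increase required: 22.5684 − 13.99 = 8.5784 psu.

8.58 psu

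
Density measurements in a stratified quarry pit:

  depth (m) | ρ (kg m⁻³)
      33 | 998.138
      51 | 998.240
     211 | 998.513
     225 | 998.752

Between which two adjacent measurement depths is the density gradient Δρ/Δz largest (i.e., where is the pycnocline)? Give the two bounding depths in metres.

211–225 m

Compute the density gradient over each adjacent pair:
  33–51 m: Δρ/Δz = 0.102/18 = 5.7 × 10⁻³ kg m⁻⁴
  51–211 m: Δρ/Δz = 0.273/160 = 1.7 × 10⁻³ kg m⁻⁴
  211–225 m: Δρ/Δz = 0.239/14 = 0.017 kg m⁻⁴
The largest gradient is in the 211–225 m interval — the pycnocline.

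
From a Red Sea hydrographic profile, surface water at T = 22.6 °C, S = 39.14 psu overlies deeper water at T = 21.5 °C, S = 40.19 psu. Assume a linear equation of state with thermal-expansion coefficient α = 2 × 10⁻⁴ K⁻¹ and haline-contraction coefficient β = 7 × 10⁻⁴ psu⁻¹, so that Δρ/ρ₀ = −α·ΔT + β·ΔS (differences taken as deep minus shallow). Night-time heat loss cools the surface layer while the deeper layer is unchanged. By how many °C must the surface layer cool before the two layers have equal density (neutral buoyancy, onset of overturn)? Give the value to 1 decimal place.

Neutral buoyancy requires Δρ = 0, i.e. −α(T_deep − T_surf′) + β(S_deep − S_surf) = 0.
T_surf′ = T_deep − (β/α)·ΔS = 21.5 − (7 × 10⁻⁴/2 × 10⁻⁴)·(+1.05) = 17.825 °C.
Cooling required: 22.6 − (17.825) = 4.775 °C.

4.8 °C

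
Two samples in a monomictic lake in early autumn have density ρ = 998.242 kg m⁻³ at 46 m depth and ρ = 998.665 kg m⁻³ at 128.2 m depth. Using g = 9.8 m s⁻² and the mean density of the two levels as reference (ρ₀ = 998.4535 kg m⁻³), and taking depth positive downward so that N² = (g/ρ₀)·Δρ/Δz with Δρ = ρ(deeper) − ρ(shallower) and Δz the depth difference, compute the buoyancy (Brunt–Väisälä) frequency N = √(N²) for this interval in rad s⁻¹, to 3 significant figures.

Δρ = 998.665 − 998.242 = 0.423 kg m⁻³ over Δz = 128.2 − 46 = 82.2 m.
N² = (9.8/998.4535) × (0.423/82.2) = 5.0509 × 10⁻⁵ s⁻².
N = √(5.0509 × 10⁻⁵) = 7.1070 × 10⁻³ rad s⁻¹ ≈ 7.11 × 10⁻³ rad s⁻¹.

7.11 × 10⁻³ rad s⁻¹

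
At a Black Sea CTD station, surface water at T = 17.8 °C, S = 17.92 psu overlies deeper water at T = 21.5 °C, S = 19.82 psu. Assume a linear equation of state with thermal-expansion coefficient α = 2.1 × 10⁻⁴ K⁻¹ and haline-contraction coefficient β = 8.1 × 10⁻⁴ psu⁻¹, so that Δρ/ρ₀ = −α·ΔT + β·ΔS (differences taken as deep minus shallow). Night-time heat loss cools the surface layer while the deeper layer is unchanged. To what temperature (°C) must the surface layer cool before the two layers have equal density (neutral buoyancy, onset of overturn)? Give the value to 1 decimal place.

Neutral buoyancy requires Δρ = 0, i.e. −α(T_deep − T_surf′) + β(S_deep − S_surf) = 0.
T_surf′ = T_deep − (β/α)·ΔS = 21.5 − (8.1 × 10⁻⁴/2.1 × 10⁻⁴)·(+1.90) = 14.171 °C.
Cooling required: 17.8 − (14.171) = 3.629 °C.

14.2 °C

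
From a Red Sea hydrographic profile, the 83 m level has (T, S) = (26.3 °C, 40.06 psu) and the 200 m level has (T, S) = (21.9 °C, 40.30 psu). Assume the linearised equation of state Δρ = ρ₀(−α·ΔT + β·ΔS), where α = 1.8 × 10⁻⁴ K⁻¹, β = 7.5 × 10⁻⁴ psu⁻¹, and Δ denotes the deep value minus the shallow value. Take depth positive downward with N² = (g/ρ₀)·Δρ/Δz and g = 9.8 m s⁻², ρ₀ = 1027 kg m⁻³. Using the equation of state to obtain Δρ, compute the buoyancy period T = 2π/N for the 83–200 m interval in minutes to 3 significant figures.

ΔT = -4.4 K, ΔS = +0.24 psu (deep − shallow).
Δρ/ρ₀ = −αΔT + βΔS = 7.92 × 10⁻⁴ + 1.80 × 10⁻⁴ = 9.72 × 10⁻⁴, so Δρ ≈ 0.9982 kg m⁻³.
N² = (g/ρ₀)·Δρ/Δz = g·(Δρ/ρ₀)/Δz = 9.8 × 9.72 × 10⁻⁴ / 117 = 8.1415 × 10⁻⁵ s⁻².
N = √(8.1415 × 10⁻⁵) = 9.0230 × 10⁻³ rad s⁻¹ → T = 2π/N = 696.35 s = 11.606 min ≈ 11.6 min.

11.6 min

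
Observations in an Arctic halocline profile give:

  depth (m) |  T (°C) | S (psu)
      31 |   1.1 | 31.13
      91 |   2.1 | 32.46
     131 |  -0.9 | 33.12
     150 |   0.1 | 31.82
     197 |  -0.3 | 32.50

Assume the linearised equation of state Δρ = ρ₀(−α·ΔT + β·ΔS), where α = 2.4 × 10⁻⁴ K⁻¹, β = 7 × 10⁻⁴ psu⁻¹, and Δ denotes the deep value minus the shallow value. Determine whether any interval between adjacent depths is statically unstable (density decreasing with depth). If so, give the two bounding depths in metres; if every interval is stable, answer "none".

131–150 m

Evaluate Δρ/ρ₀ = −αΔT + βΔS across each adjacent pair:
  31–91 m: −αΔT+βΔS = −(2.4 × 10⁻⁴)(+1.0)+(7 × 10⁻⁴)(+1.33) = 6.9 × 10⁻⁴ → stable
  91–131 m: −αΔT+βΔS = −(2.4 × 10⁻⁴)(-3.0)+(7 × 10⁻⁴)(+0.66) = 1.2 × 10⁻³ → stable
  131–150 m: −αΔT+βΔS = −(2.4 × 10⁻⁴)(+1.0)+(7 × 10⁻⁴)(-1.30) = -1.1 × 10⁻³ → UNSTABLE
  150–197 m: −αΔT+βΔS = −(2.4 × 10⁻⁴)(-0.4)+(7 × 10⁻⁴)(+0.68) = 5.7 × 10⁻⁴ → stable
The 131–150 m interval has Δρ < 0: lighter water underlies denser water.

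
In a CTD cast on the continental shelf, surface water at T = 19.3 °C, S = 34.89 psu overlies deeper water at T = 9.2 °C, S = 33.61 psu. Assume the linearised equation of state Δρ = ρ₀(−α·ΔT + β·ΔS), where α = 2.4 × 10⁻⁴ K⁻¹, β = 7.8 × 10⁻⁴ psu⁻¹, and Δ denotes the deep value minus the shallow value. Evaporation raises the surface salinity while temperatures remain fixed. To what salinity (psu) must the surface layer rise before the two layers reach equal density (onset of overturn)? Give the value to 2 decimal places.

Neutral buoyancy requires −α(T_deep − T_surf) + β(S_deep − S_surf′) = 0.
S_surf′ = S_deep − (α/β)·ΔT = 33.61 − (2.4 × 10⁻⁴/7.8 × 10⁻⁴)·(-10.1) = 36.7177 psu.
Increase required: 36.7177 − 34.89 = 1.8277 psu.

36.72 psu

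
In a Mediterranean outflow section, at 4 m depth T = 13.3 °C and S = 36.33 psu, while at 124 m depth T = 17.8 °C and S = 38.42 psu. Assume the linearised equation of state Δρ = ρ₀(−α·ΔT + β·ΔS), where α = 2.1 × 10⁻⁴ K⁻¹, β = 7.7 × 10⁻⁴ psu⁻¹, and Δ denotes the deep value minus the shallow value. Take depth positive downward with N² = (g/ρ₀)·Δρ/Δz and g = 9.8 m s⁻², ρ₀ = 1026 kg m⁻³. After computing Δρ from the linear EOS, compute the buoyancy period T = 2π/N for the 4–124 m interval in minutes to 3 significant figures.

14.2 min

ΔT = +4.5 K, ΔS = +2.09 psu (deep − shallow).
Δρ/ρ₀ = −αΔT + βΔS = -9.45 × 10⁻⁴ + 1.6093 × 10⁻³ = 6.643 × 10⁻⁴, so Δρ ≈ 0.6816 kg m⁻³.
N² = (g/ρ₀)·Δρ/Δz = g·(Δρ/ρ₀)/Δz = 9.8 × 6.643 × 10⁻⁴ / 120 = 5.4251 × 10⁻⁵ s⁻².
N = √(5.4251 × 10⁻⁵) = 7.3655 × 10⁻³ rad s⁻¹ → T = 2π/N = 853.06 s = 14.218 min ≈ 14.2 min.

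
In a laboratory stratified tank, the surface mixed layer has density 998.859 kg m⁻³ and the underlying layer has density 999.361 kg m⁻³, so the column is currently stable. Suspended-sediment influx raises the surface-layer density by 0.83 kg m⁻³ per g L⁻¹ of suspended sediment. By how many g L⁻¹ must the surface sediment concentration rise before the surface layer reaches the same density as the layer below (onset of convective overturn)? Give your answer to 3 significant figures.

0.605 g L⁻¹

Density deficit of the surface layer: 999.361 − 998.859 = 0.502 kg m⁻³.
Required change = 0.502 / 0.83 = 0.605 g L⁻¹.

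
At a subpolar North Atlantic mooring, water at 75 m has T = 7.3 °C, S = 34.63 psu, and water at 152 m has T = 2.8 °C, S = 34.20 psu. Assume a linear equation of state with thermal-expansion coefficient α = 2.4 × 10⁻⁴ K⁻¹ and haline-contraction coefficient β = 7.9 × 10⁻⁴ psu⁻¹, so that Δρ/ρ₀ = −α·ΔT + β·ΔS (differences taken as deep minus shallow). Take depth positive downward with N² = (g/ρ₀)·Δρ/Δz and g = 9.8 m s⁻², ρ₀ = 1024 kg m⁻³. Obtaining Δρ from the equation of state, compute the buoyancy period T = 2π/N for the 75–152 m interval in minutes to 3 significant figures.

10.8 min

ΔT = -4.5 K, ΔS = -0.43 psu (deep − shallow).
Δρ/ρ₀ = −αΔT + βΔS = 1.08 × 10⁻³ − 3.397 × 10⁻⁴ = 7.403 × 10⁻⁴, so Δρ ≈ 0.7581 kg m⁻³.
N² = (g/ρ₀)·Δρ/Δz = g·(Δρ/ρ₀)/Δz = 9.8 × 7.403 × 10⁻⁴ / 77 = 9.4220 × 10⁻⁵ s⁻².
N = √(9.4220 × 10⁻⁵) = 9.7067 × 10⁻³ rad s⁻¹ → T = 2π/N = 647.30 s = 10.788 min ≈ 10.8 min.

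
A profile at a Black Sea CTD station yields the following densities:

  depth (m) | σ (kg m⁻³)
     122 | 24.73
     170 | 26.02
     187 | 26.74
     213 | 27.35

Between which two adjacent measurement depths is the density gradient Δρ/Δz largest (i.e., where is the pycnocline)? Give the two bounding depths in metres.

170–187 m

Compute the density gradient over each adjacent pair:
  122–170 m: Δρ/Δz = 1.29/48 = 0.027 kg m⁻⁴
  170–187 m: Δρ/Δz = 0.72/17 = 0.042 kg m⁻⁴
  187–213 m: Δρ/Δz = 0.61/26 = 0.023 kg m⁻⁴
The largest gradient is in the 170–187 m interval — the pycnocline.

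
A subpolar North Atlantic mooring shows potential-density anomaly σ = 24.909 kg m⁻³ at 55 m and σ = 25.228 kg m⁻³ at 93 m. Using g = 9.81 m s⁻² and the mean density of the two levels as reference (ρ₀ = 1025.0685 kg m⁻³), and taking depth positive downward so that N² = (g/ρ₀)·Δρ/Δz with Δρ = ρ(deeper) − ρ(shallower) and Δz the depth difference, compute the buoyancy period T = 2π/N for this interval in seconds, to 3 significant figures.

701 s

Δρ = 1025.228 − 1024.909 = 0.319 kg m⁻³ over Δz = 93 − 55 = 38 m.
N² = (9.81/1025.0685) × (0.319/38) = 8.0338 × 10⁻⁵ s⁻².
N = √(8.0338 × 10⁻⁵) = 8.9631 × 10⁻³ rad s⁻¹, so T = 2π/N = 701.01 s ≈ 701 s.
N² > 0, so the interval is statically stable.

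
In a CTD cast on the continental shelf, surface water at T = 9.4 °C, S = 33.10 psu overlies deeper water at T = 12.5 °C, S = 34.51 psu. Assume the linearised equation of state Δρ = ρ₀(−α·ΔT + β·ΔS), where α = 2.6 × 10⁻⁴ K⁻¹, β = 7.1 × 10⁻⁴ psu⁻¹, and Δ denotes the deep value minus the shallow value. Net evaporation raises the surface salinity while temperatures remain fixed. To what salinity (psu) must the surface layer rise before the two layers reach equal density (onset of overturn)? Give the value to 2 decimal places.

Neutral buoyancy requires −α(T_deep − T_surf) + β(S_deep − S_surf′) = 0.
S_surf′ = S_deep − (α/β)·ΔT = 34.51 − (2.6 × 10⁻⁴/7.1 × 10⁻⁴)·(+3.1) = 33.3748 psu.
Increase required: 33.3748 − 33.10 = 0.2748 psu.

33.37 psu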